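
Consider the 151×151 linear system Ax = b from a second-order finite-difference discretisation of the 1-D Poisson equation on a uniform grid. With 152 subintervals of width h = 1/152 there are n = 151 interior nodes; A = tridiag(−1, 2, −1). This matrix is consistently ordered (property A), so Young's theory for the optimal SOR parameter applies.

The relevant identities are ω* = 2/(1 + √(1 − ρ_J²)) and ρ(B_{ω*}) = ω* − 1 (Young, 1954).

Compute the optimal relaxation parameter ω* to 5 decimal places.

ω* = 1.95950

With n=151, ρ(Jacobi) = cos(π/152) = 0.99979.
√(1 − cos²(π/152)) = sin(π/152) ≈ 0.020667.
ω* = 2/(1+0.020667) = 1.95950
ρ_SOR = ω* − 1 = 1.95950 − 1 = 0.95950.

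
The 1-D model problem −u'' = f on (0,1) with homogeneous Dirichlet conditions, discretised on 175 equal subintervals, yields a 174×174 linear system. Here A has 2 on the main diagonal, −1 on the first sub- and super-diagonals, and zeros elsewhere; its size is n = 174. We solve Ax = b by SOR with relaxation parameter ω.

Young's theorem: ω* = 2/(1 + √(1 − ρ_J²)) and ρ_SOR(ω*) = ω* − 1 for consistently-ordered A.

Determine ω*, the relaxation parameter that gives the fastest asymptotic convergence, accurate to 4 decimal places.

ω* = 1.9647

With n=174, ρ(Jacobi) = cos(π/175) = 0.9998.
√(1 − cos²(π/175)) = sin(π/175) ≈ 0.01795.
Then 2/(1+√(1−ρ_J²)) = 2/(1+0.01795); ω* = 2/1.01795 = 1.9647.
ρ_SOR = ω* − 1 ≈ 0.9647.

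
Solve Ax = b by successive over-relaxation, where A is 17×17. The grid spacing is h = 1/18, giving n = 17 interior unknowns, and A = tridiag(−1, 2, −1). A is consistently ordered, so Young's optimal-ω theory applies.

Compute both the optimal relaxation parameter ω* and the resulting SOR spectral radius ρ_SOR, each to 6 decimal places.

½·tridiag(1,0,1) at n=17: λ_k = cos(kπ/18); max |λ| at k=1 ⇒ ρ_J = cos(π/18) ≈ 0.984808.
√(1−ρ_J²) = |sin(π/18)| = 0.1736482
Then 2/(1+√(1−ρ_J²)) = 2/(1+0.1736482); ω* = 2/1.1736482 = 1.704088.
and ρ(B_{ω*}) = 1.704088 − 1 = 0.704088.

ω* = 1.704088, ρ_SOR = 0.704088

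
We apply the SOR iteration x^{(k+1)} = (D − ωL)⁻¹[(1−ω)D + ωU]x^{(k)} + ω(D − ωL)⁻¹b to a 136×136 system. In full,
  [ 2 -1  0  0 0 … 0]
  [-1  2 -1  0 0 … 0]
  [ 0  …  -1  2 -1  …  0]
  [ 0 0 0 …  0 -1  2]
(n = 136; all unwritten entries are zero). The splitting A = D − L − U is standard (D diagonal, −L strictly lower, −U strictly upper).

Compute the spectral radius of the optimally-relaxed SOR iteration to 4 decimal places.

B_J for the 136×136 system has eigenvalues cos(kπ/137); ρ_J = cos(π/137) = 0.9997.
√(1−ρ_J²) simplifies to sin(π/137) = 0.02293.
Young: ω* = 2/(1+√(1−ρ_J²)) = 2/(1+0.02293) = 2/1.02293 = 1.9552.
ρ_SOR = ω* − 1 ≈ 0.9552.

ρ_SOR = 0.9552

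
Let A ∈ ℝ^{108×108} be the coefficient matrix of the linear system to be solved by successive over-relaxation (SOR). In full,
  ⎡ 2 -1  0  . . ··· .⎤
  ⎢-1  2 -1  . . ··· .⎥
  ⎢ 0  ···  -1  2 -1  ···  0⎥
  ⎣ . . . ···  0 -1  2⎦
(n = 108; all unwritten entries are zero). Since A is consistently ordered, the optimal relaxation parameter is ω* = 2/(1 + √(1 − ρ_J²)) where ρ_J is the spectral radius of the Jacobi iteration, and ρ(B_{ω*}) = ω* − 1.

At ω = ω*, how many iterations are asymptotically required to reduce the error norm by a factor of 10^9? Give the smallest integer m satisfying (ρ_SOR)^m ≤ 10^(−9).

[ρ_J] n=108: ρ(B_J) = cos(π/(n+1)) = cos(π/109) = 0.9995847.
1 − cos²(π/109) = sin²(π/109) ⇒ √(1−ρ_J²) = sin(π/109) = 0.0288180.
ω* = 2/(1+0.0288180) = 1.9439784
At ω = 1.9439784 every |λ(B_ω)| = ω−1, so ρ_SOR = 0.9439784.
ρ_SOR^m ≤ 10^(−9) ⇔ m ≥ 9·ln10/(−ln 0.9439784) = 20.7233/0.057652 = 359.455; m = ⌈359.455⌉ = 360.

m = 360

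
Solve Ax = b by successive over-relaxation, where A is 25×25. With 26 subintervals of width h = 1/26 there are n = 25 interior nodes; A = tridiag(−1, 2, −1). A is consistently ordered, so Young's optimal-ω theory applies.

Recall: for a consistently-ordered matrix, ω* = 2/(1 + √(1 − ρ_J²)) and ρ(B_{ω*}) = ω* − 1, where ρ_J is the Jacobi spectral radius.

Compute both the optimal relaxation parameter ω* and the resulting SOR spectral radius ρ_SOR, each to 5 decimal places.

spectrum of D⁻¹(L+U) = {cos(kπ/26) : 1≤k≤25}; ρ_J = cos(π/26) = 0.99271.
√(1−ρ_J²) simplifies to sin(π/26) = 0.120537.
[ω*] 2 ÷ (1 + 0.120537) = 2 ÷ 1.120537 = 1.78486.
and ρ(B_{ω*}) = 1.78486 − 1 = 0.78486.

ω* = 1.78486, ρ_SOR = 0.78486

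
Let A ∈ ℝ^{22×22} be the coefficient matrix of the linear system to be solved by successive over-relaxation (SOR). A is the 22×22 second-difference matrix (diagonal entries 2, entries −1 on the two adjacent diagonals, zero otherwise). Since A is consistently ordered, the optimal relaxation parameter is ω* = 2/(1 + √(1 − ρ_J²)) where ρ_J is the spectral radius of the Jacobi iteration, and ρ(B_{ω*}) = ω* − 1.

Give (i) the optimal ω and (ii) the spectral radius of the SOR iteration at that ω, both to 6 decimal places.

ω* = 1.760305, ρ_SOR = 0.760305

n=22: λ(B_J) = 1 − λ(A)/2 = cos(kπ/23); k=1 gives ρ_J = 0.990686.
1 − cos²(π/23) = sin²(π/23) ⇒ √(1−ρ_J²) = sin(π/23) = 0.1361666.
ω* = 2/(1 + 0.1361666) = 2/1.1361666 = 1.760305.
ρ_SOR = ω* − 1 = 1.760305 − 1 = 0.760305.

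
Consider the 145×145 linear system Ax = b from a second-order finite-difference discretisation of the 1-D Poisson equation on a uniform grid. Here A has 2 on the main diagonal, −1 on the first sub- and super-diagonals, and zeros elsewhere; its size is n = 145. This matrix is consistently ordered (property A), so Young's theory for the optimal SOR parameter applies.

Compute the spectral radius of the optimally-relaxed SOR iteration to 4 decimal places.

n=145: λ(B_J) = 1 − λ(A)/2 = cos(kπ/146); k=1 gives ρ_J = 0.9998.
√(1−ρ_J²) simplifies to sin(π/146) = 0.02152.
Then 2/(1+√(1−ρ_J²)) = 2/(1+0.02152); ω* = 2/1.02152 = 1.9579.
Hence ρ(B_{ω*}) = 1.9579 − 1 = 0.9579.

ρ_SOR = 0.9579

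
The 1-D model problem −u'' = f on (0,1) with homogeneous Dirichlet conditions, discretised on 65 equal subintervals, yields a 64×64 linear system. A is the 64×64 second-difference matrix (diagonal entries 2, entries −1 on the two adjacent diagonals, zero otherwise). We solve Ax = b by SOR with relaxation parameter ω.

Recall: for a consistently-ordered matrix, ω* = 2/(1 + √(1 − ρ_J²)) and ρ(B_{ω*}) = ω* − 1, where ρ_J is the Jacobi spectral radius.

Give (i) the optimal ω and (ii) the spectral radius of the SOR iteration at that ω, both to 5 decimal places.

½·tridiag(1,0,1) at n=64: λ_k = cos(kπ/65); max |λ| at k=1 ⇒ ρ_J = cos(π/65) ≈ 0.99883.
√(1 − cos²(π/65)) = sin(π/65) ≈ 0.048313.
Then 2/(1+√(1−ρ_J²)) = 2/(1+0.048313); ω* = 2/1.048313 = 1.90783.
ρ_SOR = ω* − 1 ≈ 0.90783.

ω* = 1.90783, ρ_SOR = 0.90783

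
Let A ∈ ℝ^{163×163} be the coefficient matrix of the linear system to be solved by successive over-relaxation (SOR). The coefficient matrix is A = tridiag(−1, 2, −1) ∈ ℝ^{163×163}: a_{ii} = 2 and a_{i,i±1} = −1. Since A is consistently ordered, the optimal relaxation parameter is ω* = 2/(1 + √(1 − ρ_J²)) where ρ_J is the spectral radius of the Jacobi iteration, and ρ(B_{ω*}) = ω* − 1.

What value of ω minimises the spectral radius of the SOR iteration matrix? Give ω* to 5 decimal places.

ω* = 1.96241

B_J for the 163×163 system has eigenvalues cos(kπ/164); ρ_J = cos(π/164) = 0.99982.
root = sin(π/164) = 0.019155  (since 1−cos² = sin²).
ω* = 2/(1 + 0.019155) = 2/1.019155 = 1.96241.
[ρ_SOR] ω* − 1 = 0.96241.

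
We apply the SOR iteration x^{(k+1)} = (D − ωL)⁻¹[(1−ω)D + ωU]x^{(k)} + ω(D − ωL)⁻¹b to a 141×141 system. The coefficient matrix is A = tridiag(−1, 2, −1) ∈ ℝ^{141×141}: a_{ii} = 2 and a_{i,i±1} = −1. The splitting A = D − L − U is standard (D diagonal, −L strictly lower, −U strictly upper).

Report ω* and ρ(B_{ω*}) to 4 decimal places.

ω* = 1.9567, ρ_SOR = 0.9567

B_J for the 141×141 system has eigenvalues cos(kπ/142); ρ_J = cos(π/142) = 0.9998.
√(1−ρ_J²) simplifies to sin(π/142) = 0.02212.
So ω* = 2/1.02212 = 1.9567 (Young).
[ρ_SOR] ω* − 1 = 0.9567.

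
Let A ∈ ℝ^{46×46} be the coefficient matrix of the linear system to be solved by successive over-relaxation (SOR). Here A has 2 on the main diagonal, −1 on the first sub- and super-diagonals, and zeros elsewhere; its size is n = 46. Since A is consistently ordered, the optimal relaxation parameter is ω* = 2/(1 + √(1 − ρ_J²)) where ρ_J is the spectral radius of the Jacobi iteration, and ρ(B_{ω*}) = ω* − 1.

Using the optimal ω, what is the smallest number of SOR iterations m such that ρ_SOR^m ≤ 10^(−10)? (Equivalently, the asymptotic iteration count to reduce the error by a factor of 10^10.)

[ρ_J] n=46: ρ(B_J) = cos(π/(n+1)) = cos(π/47) = 0.9977669.
root = sin(π/47) = 0.0667926  (since 1−cos² = sin²).
[ω*] 2 ÷ (1 + 0.0667926) = 2 ÷ 1.0667926 = 1.8747787.
At ω = 1.8747787 every |λ(B_ω)| = ω−1, so ρ_SOR = 0.8747787.
ρ_SOR^m ≤ 10^(−10) ⇔ m ≥ 10·ln10/(−ln 0.8747787) = 23.0259/0.133784 = 172.113; m = ⌈172.113⌉ = 173.

m = 173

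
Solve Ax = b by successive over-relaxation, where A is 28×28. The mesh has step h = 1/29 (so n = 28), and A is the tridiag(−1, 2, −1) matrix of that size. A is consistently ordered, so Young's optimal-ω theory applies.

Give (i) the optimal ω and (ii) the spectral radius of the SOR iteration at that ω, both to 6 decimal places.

ω* = 1.804860, ρ_SOR = 0.804860

spectrum of D⁻¹(L+U) = {cos(kπ/29) : 1≤k≤28}; ρ_J = cos(π/29) = 0.994138.
1 − cos²(π/29) = sin²(π/29) ⇒ √(1−ρ_J²) = sin(π/29) = 0.1081190.
ω* = 2/(1+0.1081190) = 1.804860
[ρ_SOR] ω* − 1 = 0.804860.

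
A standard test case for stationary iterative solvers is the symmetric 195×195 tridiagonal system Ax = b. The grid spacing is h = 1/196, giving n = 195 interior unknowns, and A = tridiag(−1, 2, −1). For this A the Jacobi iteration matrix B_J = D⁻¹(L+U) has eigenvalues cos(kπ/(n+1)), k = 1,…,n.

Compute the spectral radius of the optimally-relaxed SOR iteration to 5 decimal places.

ρ_J = max_k |cos(kπ/196)| = cos(π/196) = 0.99987
1 − cos²(π/196) = sin²(π/196) ⇒ √(1−ρ_J²) = sin(π/196) = 0.016028.
ω* = 2 / (1 + 0.016028) = 2 / 1.016028 ≈ 1.96845.
ρ_SOR = ω* − 1 = 1.96845 − 1 = 0.96845.

ρ_SOR = 0.96845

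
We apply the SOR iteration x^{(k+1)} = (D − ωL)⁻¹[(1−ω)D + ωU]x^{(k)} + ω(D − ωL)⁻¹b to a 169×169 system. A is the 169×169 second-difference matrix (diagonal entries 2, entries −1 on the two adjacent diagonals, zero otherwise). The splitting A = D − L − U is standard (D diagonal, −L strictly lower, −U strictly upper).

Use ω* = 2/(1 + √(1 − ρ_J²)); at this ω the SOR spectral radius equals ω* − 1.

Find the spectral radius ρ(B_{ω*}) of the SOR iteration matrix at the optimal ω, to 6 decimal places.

½·tridiag(1,0,1) at n=169: λ_k = cos(kπ/170); max |λ| at k=1 ⇒ ρ_J = cos(π/170) ≈ 0.999829.
√(1 − cos²(π/170)) = sin(π/170) ≈ 0.0184789.
ω* = 2/(1 + 0.0184789) = 2/1.0184789 = 1.963713.
Hence ρ(B_{ω*}) = 1.963713 − 1 = 0.963713.

ρ_SOR = 0.963713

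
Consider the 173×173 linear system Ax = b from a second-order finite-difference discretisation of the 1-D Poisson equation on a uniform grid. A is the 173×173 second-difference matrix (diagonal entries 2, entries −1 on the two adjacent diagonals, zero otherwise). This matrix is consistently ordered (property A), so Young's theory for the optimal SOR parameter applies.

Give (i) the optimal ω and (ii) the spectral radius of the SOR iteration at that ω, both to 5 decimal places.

[ρ_J] n=173: ρ(B_J) = cos(π/(n+1)) = cos(π/174) = 0.99984.
√(1 − cos²(π/174)) = sin(π/174) ≈ 0.018054.
ω* = 2 / (1 + 0.018054) = 2 / 1.018054 ≈ 1.96453.
ρ_SOR = ω* − 1 = 1.96453 − 1 = 0.96453.

ω* = 1.96453, ρ_SOR = 0.96453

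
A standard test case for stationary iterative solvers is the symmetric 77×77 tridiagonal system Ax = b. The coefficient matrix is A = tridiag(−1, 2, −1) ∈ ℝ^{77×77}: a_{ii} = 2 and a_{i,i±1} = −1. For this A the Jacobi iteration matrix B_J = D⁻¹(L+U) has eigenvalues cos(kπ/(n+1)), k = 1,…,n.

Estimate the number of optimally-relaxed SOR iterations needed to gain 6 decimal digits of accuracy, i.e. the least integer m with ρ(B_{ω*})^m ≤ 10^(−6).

With n=77, ρ(Jacobi) = cos(π/78) = 0.9991890.
√(1−ρ_J²) = |sin(π/78)| = 0.0402659
ω* = 2 / (1 + 0.0402659) = 2 / 1.0402659 ≈ 1.9225854.
and ρ(B_{ω*}) = 1.9225854 − 1 = 0.9225854.
Need (0.9225854)^m ≤ 10^(−6): m ≥ 6·ln10/|ln 0.9225854| = 13.8155/0.0805753 = 171.461 ⇒ m = 172.

m = 172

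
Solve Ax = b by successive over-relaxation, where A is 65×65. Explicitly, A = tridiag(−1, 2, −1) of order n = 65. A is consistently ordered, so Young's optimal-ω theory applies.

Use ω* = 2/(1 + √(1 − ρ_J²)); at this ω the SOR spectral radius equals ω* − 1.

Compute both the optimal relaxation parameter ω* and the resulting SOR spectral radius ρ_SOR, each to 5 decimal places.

spectrum of D⁻¹(L+U) = {cos(kπ/66) : 1≤k≤65}; ρ_J = cos(π/66) = 0.99887.
√(1−ρ_J²) simplifies to sin(π/66) = 0.047582.
ω* = 2/(1+0.047582) = 1.90916
ρ(B_{ω*}) = ω*−1 = 0.90916

ω* = 1.90916, ρ_SOR = 0.90916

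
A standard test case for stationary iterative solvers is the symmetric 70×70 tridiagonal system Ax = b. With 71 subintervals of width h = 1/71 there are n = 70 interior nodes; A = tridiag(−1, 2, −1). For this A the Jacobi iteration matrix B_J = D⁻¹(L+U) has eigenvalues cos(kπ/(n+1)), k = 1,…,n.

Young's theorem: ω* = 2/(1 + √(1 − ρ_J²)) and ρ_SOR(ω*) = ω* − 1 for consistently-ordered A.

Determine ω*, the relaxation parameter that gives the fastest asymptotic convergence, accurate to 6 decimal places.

B_J for the 70×70 system has eigenvalues cos(kπ/71); ρ_J = cos(π/71) = 0.999021.
√(1−ρ_J²) = |sin(π/71)| = 0.0442333
Young: ω* = 2/(1+√(1−ρ_J²)) = 2/(1+0.0442333) = 2/1.0442333 = 1.915281.
and ρ(B_{ω*}) = 1.915281 − 1 = 0.915281.

ω* = 1.915281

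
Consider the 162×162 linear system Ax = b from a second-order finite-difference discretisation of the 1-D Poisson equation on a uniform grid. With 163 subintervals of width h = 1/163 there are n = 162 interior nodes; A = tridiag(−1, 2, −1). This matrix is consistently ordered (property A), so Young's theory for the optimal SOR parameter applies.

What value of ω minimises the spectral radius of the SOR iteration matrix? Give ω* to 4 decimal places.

ω* = 1.9622

n=162: λ(B_J) = 1 − λ(A)/2 = cos(kπ/163); k=1 gives ρ_J = 0.9998.
√(1−ρ_J²) simplifies to sin(π/163) = 0.01927.
Young: ω* = 2/(1+√(1−ρ_J²)) = 2/(1+0.01927) = 2/1.01927 = 1.9622.
[ρ_SOR] ω* − 1 = 0.9622.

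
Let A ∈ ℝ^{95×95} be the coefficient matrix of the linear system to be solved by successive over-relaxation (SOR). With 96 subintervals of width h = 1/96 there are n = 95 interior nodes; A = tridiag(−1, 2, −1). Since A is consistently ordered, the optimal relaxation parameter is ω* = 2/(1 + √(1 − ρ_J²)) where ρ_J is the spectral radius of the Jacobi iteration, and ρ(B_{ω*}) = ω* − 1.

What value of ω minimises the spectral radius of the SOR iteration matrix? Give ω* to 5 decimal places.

spectrum of D⁻¹(L+U) = {cos(kπ/96) : 1≤k≤95}; ρ_J = cos(π/96) = 0.99946.
1 − cos²(π/96) = sin²(π/96) ⇒ √(1−ρ_J²) = sin(π/96) = 0.032719.
ω* = 2/(1+0.032719) = 1.93664
ρ_SOR = ω* − 1 ≈ 0.93664.

ω* = 1.93664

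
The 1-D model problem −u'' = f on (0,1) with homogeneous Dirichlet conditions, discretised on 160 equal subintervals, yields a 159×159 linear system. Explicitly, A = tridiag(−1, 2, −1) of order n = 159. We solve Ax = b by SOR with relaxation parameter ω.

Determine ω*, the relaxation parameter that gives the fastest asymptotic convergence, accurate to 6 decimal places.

ω* = 1.961489

B_J for the 159×159 system has eigenvalues cos(kπ/160); ρ_J = cos(π/160) = 0.999807.
√(1−ρ_J²) simplifies to sin(π/160) = 0.0196337.
[ω*] 2 ÷ (1 + 0.0196337) = 2 ÷ 1.0196337 = 1.961489.
ρ(B_{ω*}) = ω*−1 = 0.961489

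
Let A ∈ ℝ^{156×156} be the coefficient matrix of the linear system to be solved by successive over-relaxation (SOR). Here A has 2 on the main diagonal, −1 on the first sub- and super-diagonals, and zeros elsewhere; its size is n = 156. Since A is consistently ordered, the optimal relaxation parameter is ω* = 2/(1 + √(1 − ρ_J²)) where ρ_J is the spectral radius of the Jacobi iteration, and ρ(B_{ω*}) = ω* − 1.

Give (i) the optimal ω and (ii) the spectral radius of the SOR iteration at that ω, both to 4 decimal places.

½·tridiag(1,0,1) at n=156: λ_k = cos(kπ/157); max |λ| at k=1 ⇒ ρ_J = cos(π/157) ≈ 0.9998.
√(1 − cos²(π/157)) = sin(π/157) ≈ 0.02001.
[ω*] 2 ÷ (1 + 0.02001) = 2 ÷ 1.02001 = 1.9608.
ρ(B_{ω*}) = ω*−1 = 0.9608

ω* = 1.9608, ρ_SOR = 0.9608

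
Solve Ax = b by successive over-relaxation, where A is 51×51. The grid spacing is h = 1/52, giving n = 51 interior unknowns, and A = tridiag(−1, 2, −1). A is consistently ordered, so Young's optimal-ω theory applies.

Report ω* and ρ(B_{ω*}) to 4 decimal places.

ω* = 1.8861, ρ_SOR = 0.8861

½·tridiag(1,0,1) at n=51: λ_k = cos(kπ/52); max |λ| at k=1 ⇒ ρ_J = cos(π/52) ≈ 0.9982.
√(1 − cos²(π/52)) = sin(π/52) ≈ 0.06038.
ω* = 2/(1 + 0.06038) = 2/1.06038 = 1.8861.
At ω = 1.8861 every |λ(B_ω)| = ω−1, so ρ_SOR = 0.8861.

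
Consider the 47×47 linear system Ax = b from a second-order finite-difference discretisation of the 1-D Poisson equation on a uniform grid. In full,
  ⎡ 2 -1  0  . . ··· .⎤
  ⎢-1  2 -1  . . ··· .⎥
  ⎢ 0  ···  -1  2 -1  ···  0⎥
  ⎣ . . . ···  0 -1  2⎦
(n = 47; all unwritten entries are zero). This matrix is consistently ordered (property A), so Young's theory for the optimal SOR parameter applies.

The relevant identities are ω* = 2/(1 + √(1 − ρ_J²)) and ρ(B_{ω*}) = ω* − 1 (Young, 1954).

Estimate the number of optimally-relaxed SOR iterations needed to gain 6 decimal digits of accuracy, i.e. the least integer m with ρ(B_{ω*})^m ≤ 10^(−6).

m = 106

n=47: λ(B_J) = 1 − λ(A)/2 = cos(kπ/48); k=1 gives ρ_J = 0.9978589.
√(1 − cos²(π/48)) = sin(π/48) ≈ 0.0654031.
So ω* = 2/1.0654031 = 1.8772237 (Young).
At ω = 1.8772237 every |λ(B_ω)| = ω−1, so ρ_SOR = 0.8772237.
6·ln10 = 13.8155; −ln(0.8772237) = 0.130993; m = ⌈13.8155/0.130993⌉ = ⌈105.467⌉ = 106.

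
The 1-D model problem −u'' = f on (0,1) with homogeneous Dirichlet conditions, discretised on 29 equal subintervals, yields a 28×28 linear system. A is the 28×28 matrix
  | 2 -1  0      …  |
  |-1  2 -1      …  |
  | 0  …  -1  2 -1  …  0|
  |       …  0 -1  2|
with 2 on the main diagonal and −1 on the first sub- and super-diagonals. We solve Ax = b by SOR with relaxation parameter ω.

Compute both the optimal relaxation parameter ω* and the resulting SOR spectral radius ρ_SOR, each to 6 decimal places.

ω* = 1.804860, ρ_SOR = 0.804860

½·tridiag(1,0,1) at n=28: λ_k = cos(kπ/29); max |λ| at k=1 ⇒ ρ_J = cos(π/29) ≈ 0.994138.
root = sin(π/29) = 0.1081190  (since 1−cos² = sin²).
ω* = 2/(1+0.1081190) = 1.804860
[ρ_SOR] ω* − 1 = 0.804860.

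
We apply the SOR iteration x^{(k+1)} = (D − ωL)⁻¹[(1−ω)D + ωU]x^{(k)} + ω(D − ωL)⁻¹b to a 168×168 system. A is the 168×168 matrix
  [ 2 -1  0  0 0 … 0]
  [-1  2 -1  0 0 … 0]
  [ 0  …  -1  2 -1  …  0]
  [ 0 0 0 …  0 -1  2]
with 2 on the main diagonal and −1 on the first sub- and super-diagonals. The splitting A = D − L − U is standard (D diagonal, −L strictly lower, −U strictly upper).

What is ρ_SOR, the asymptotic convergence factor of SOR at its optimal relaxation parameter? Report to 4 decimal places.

ρ_J = max_k |cos(kπ/169)| = cos(π/169) = 0.9998
root = sin(π/169) = 0.01859  (since 1−cos² = sin²).
ω* = 2/(1+0.01859) = 1.9635
ρ_SOR = ω* − 1 = 1.9635 − 1 = 0.9635.

ρ_SOR = 0.9635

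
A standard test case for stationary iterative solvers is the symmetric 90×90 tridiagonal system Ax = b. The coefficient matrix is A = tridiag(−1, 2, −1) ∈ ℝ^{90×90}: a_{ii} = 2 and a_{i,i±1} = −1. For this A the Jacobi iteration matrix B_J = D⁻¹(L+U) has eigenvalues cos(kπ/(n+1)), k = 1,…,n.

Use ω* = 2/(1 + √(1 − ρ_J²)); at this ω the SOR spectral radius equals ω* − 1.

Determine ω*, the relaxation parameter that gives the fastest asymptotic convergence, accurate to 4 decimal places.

[ρ_J] n=90: ρ(B_J) = cos(π/(n+1)) = cos(π/91) = 0.9994.
√(1−ρ_J²) simplifies to sin(π/91) = 0.03452.
Then 2/(1+√(1−ρ_J²)) = 2/(1+0.03452); ω* = 2/1.03452 = 1.9333.
[ρ_SOR] ω* − 1 = 0.9333.

ω* = 1.9333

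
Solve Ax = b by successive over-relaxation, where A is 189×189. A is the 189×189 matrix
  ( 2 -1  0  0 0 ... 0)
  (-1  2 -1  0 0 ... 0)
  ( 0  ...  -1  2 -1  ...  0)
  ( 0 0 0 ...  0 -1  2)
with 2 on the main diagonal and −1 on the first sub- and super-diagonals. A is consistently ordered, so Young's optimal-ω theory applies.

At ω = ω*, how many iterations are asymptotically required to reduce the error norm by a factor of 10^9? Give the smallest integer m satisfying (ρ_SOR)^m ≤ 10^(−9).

B_J for the 189×189 system has eigenvalues cos(kπ/190); ρ_J = cos(π/190) = 0.9998633.
√(1−ρ_J²) simplifies to sin(π/190) = 0.0165339.
ω* = 2 / (1 + 0.0165339) = 2 / 1.0165339 ≈ 1.9674700.
Hence ρ(B_{ω*}) = 1.9674700 − 1 = 0.9674700.
m ≥ 9·ln10 / (−ln 0.9674700) = 626.632; smallest integer m = 627.

m = 627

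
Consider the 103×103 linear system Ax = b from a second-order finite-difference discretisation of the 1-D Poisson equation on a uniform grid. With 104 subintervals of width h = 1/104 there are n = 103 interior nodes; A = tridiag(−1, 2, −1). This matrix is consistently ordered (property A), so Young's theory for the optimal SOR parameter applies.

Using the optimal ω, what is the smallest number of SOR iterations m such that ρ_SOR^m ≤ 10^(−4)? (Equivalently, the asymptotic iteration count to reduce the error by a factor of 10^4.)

m = 153

spectrum of D⁻¹(L+U) = {cos(kπ/104) : 1≤k≤103}; ρ_J = cos(π/104) = 0.9995438.
√(1−ρ_J²) simplifies to sin(π/104) = 0.0302030.
So ω* = 2/1.0302030 = 1.9413650 (Young).
[ρ_SOR] ω* − 1 = 0.9413650.
Need (0.9413650)^m ≤ 10^(−4): m ≥ 4·ln10/|ln 0.9413650| = 9.21034/0.0604243 = 152.428 ⇒ m = 153.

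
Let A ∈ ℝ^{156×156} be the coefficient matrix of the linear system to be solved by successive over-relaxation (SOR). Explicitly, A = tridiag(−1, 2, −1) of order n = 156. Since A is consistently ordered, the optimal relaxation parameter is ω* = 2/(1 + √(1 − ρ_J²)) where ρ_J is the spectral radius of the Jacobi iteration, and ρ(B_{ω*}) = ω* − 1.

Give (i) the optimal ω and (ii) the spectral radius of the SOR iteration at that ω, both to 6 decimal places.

ω* = 1.960767, ρ_SOR = 0.960767

ρ_J = max_k |cos(kπ/157)| = cos(π/157) = 0.999800
√(1−ρ_J²) simplifies to sin(π/157) = 0.0200088.
Young: ω* = 2/(1+√(1−ρ_J²)) = 2/(1+0.0200088) = 2/1.0200088 = 1.960767.
At ω = 1.960767 every |λ(B_ω)| = ω−1, so ρ_SOR = 0.960767.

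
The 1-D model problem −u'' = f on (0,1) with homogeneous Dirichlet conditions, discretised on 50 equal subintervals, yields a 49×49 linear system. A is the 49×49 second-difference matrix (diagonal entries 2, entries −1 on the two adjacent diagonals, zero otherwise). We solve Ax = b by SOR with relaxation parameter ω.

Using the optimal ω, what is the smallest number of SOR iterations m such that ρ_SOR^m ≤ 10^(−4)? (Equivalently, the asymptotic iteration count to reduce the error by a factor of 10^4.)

B_J for the 49×49 system has eigenvalues cos(kπ/50); ρ_J = cos(π/50) = 0.9980267.
√(1 − cos²(π/50)) = sin(π/50) ≈ 0.0627905.
ω* = 2 / (1 + 0.0627905) = 2 / 1.0627905 ≈ 1.8818384.
ρ(B_{ω*}) = ω*−1 = 0.8818384
(0.8818384)^m ≤ 10^{−4}  ⇒  m·ln(0.8818384) ≤ −4·ln10  ⇒  m ≥ 73.246  ⇒  m = 74

m = 74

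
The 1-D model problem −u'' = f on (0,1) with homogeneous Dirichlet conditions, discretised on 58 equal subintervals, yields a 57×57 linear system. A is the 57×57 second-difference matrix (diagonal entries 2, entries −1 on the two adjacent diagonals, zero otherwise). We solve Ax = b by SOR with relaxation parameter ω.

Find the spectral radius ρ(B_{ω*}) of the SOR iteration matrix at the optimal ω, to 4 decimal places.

spectrum of D⁻¹(L+U) = {cos(kπ/58) : 1≤k≤57}; ρ_J = cos(π/58) = 0.9985.
√(1 − cos²(π/58)) = sin(π/58) ≈ 0.05414.
Young: ω* = 2/(1+√(1−ρ_J²)) = 2/(1+0.05414) = 2/1.05414 = 1.8973.
[ρ_SOR] ω* − 1 = 0.8973.

ρ_SOR = 0.8973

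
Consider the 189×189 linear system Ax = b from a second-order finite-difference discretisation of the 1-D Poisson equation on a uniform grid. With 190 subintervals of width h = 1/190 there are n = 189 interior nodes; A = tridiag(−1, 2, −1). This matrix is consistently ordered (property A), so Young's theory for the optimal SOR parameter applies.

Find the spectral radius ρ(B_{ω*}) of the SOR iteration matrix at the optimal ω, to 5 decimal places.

n=189: λ(B_J) = 1 − λ(A)/2 = cos(kπ/190); k=1 gives ρ_J = 0.99986.
1 − cos²(π/190) = sin²(π/190) ⇒ √(1−ρ_J²) = sin(π/190) = 0.016534.
ω* = 2 / (1 + 0.016534) = 2 / 1.016534 ≈ 1.96747.
ρ_SOR = ω* − 1 ≈ 0.96747.

ρ_SOR = 0.96747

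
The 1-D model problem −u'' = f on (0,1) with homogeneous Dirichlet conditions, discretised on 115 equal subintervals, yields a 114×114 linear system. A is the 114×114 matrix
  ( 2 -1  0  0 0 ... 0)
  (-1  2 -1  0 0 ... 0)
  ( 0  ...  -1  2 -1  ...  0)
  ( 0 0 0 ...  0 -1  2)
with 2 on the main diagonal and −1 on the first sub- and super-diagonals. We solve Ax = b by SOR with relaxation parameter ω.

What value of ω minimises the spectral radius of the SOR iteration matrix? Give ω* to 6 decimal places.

ω* = 1.946823

With n=114, ρ(Jacobi) = cos(π/115) = 0.999627.
root = sin(π/115) = 0.0273148  (since 1−cos² = sin²).
So ω* = 2/1.0273148 = 1.946823 (Young).
[ρ_SOR] ω* − 1 = 0.946823.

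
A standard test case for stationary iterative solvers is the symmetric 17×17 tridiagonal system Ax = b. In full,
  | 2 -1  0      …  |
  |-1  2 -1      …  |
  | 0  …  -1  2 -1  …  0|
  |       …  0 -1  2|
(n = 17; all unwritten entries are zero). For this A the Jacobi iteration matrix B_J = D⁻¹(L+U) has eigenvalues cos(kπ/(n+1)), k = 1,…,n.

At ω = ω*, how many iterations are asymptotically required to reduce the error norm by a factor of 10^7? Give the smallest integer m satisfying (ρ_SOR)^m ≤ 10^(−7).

spectrum of D⁻¹(L+U) = {cos(kπ/18) : 1≤k≤17}; ρ_J = cos(π/18) = 0.9848078.
√(1−ρ_J²) = |sin(π/18)| = 0.1736482
So ω* = 2/1.1736482 = 1.7040882 (Young).
At ω = 1.7040882 every |λ(B_ω)| = ω−1, so ρ_SOR = 0.7040882.
ρ_SOR^m ≤ 10^(−7) ⇔ m ≥ 7·ln10/(−ln 0.7040882) = 16.1181/0.350852 = 45.940; m = ⌈45.940⌉ = 46.

m = 46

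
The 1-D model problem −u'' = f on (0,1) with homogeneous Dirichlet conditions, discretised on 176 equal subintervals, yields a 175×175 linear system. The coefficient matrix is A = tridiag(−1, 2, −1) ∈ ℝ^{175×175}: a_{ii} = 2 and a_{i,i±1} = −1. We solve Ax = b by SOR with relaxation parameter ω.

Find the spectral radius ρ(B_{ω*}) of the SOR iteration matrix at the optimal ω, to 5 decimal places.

ρ_SOR = 0.96493

[ρ_J] n=175: ρ(B_J) = cos(π/(n+1)) = cos(π/176) = 0.99984.
√(1 − cos²(π/176)) = sin(π/176) ≈ 0.017849.
[ω*] 2 ÷ (1 + 0.017849) = 2 ÷ 1.017849 = 1.96493.
[ρ_SOR] ω* − 1 = 0.96493.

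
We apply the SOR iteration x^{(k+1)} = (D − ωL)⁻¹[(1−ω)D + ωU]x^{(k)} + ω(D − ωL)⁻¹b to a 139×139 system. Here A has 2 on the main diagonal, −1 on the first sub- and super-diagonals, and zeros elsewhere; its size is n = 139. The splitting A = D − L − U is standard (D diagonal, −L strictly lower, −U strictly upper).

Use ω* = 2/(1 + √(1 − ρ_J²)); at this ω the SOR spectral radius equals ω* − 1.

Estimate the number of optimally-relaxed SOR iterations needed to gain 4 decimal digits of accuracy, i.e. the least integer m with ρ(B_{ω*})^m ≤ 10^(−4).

m = 206

B_J for the 139×139 system has eigenvalues cos(kπ/140); ρ_J = cos(π/140) = 0.9997482.
√(1−ρ_J²) simplifies to sin(π/140) = 0.0224381.
Then 2/(1+√(1−ρ_J²)) = 2/(1+0.0224381); ω* = 2/1.0224381 = 1.9561086.
Hence ρ(B_{ω*}) = 1.9561086 − 1 = 0.9561086.
Need (0.9561086)^m ≤ 10^(−4): m ≥ 4·ln10/|ln 0.9561086| = 9.21034/0.0448838 = 205.204 ⇒ m = 206.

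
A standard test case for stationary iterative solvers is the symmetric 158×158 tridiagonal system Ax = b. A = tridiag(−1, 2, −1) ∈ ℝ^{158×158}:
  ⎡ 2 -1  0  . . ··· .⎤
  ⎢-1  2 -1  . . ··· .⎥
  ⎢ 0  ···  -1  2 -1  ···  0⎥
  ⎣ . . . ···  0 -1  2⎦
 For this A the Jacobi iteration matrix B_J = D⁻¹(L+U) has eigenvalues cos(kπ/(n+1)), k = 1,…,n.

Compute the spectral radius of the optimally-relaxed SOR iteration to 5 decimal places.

spectrum of D⁻¹(L+U) = {cos(kπ/159) : 1≤k≤158}; ρ_J = cos(π/159) = 0.99980.
√(1 − cos²(π/159)) = sin(π/159) ≈ 0.019757.
ω* = 2 / (1 + 0.019757) = 2 / 1.019757 ≈ 1.96125.
At ω = 1.96125 every |λ(B_ω)| = ω−1, so ρ_SOR = 0.96125.

ρ_SOR = 0.96125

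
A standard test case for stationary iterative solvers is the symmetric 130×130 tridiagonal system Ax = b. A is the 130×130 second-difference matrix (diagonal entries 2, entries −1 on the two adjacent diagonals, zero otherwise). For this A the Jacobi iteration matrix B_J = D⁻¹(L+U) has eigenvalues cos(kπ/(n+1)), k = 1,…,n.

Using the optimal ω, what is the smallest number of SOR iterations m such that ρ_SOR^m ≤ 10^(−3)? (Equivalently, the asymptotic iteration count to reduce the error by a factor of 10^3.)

m = 145

B_J for the 130×130 system has eigenvalues cos(kπ/131); ρ_J = cos(π/131) = 0.9997125.
√(1 − cos²(π/131)) = sin(π/131) ≈ 0.0239793.
[ω*] 2 ÷ (1 + 0.0239793) = 2 ÷ 1.0239793 = 1.9531645.
[ρ_SOR] ω* − 1 = 0.9531645.
ρ_SOR^m ≤ 10^(−3) ⇔ m ≥ 3·ln10/(−ln 0.9531645) = 6.90776/0.0479678 = 144.008; m = ⌈144.008⌉ = 145.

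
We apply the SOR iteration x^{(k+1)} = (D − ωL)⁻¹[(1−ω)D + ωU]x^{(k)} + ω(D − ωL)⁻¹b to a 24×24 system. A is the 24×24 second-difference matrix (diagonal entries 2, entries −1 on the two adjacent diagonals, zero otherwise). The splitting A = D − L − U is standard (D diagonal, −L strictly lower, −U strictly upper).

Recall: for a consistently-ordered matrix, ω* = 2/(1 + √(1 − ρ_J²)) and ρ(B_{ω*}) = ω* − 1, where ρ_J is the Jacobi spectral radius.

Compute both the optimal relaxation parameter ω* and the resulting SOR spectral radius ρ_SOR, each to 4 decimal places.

ω* = 1.7773, ρ_SOR = 0.7773

spectrum of D⁻¹(L+U) = {cos(kπ/25) : 1≤k≤24}; ρ_J = cos(π/25) = 0.9921.
√(1−ρ_J²) = |sin(π/25)| = 0.12533
ω* = 2 / (1 + 0.12533) = 2 / 1.12533 ≈ 1.7773.
Hence ρ(B_{ω*}) = 1.7773 − 1 = 0.7773.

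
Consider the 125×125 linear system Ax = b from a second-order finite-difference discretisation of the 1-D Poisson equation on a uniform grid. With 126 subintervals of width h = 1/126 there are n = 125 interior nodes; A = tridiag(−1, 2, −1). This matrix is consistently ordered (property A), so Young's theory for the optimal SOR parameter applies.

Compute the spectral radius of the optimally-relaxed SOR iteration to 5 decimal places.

ρ_SOR = 0.95135

n=125: λ(B_J) = 1 − λ(A)/2 = cos(kπ/126); k=1 gives ρ_J = 0.99969.
√(1−ρ_J²) = |sin(π/126)| = 0.024931
So ω* = 2/1.024931 = 1.95135 (Young).
ρ_SOR = ω* − 1 = 1.95135 − 1 = 0.95135.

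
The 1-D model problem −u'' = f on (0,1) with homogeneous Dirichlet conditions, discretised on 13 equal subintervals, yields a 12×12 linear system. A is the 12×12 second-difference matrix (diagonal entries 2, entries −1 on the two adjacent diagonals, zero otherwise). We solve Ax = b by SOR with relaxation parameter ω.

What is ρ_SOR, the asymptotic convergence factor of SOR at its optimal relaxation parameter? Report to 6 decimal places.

½·tridiag(1,0,1) at n=12: λ_k = cos(kπ/13); max |λ| at k=1 ⇒ ρ_J = cos(π/13) ≈ 0.970942.
1 − cos²(π/13) = sin²(π/13) ⇒ √(1−ρ_J²) = sin(π/13) = 0.2393157.
ω* = 2/(1+0.2393157) = 1.613794
[ρ_SOR] ω* − 1 = 0.613794.

ρ_SOR = 0.613794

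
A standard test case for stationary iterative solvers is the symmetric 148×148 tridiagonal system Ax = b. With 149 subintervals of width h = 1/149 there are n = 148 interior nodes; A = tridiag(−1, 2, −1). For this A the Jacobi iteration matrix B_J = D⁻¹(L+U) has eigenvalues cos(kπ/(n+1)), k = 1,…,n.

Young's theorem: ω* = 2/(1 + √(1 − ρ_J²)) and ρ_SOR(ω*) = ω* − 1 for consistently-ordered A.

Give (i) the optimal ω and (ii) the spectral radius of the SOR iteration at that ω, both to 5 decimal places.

[ρ_J] n=148: ρ(B_J) = cos(π/(n+1)) = cos(π/149) = 0.99978.
√(1−ρ_J²) simplifies to sin(π/149) = 0.021083.
[ω*] 2 ÷ (1 + 0.021083) = 2 ÷ 1.021083 = 1.95870.
ρ(B_{ω*}) = ω*−1 = 0.95870

ω* = 1.95870, ρ_SOR = 0.95870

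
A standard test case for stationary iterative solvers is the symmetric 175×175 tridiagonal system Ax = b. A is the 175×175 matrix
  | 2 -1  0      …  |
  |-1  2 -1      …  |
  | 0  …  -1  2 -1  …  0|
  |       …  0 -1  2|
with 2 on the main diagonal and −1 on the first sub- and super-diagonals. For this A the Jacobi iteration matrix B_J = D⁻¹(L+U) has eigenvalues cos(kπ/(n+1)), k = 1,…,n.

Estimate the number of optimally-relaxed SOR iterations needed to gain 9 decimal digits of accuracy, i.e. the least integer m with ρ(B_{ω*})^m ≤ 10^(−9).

spectrum of D⁻¹(L+U) = {cos(kπ/176) : 1≤k≤175}; ρ_J = cos(π/176) = 0.9998407.
√(1−ρ_J²) simplifies to sin(π/176) = 0.0178490.
ω* = 2/(1 + 0.0178490) = 2/1.0178490 = 1.9649280.
and ρ(B_{ω*}) = 1.9649280 − 1 = 0.9649280.
For 9 digits: m = 9·ln10 / (−ln 0.9649280) = 20.7233/0.0357018 = 580.455; round up → m = 581.

m = 581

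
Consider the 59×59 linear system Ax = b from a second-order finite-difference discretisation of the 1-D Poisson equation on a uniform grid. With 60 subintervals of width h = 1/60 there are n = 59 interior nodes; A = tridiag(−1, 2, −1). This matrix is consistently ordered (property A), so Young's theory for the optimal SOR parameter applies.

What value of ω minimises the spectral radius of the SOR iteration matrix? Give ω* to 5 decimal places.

ω* = 1.90053

[ρ_J] n=59: ρ(B_J) = cos(π/(n+1)) = cos(π/60) = 0.99863.
1 − cos²(π/60) = sin²(π/60) ⇒ √(1−ρ_J²) = sin(π/60) = 0.052336.
ω* = 2 / (1 + 0.052336) = 2 / 1.052336 ≈ 1.90053.
ρ_SOR = ω* − 1 ≈ 0.90053.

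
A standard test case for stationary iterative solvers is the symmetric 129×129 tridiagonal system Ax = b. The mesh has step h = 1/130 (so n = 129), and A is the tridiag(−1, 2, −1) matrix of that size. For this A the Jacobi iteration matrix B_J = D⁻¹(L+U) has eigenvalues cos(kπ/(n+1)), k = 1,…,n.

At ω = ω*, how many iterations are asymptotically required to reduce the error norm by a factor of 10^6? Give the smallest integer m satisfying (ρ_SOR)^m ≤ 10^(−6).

[ρ_J] n=129: ρ(B_J) = cos(π/(n+1)) = cos(π/130) = 0.9997080.
1 − cos²(π/130) = sin²(π/130) ⇒ √(1−ρ_J²) = sin(π/130) = 0.0241637.
ω* = 2/(1 + 0.0241637) = 2/1.0241637 = 1.9528128.
and ρ(B_{ω*}) = 1.9528128 − 1 = 0.9528128.
m ≥ 6·ln10 / (−ln 0.9528128) = 285.817; smallest integer m = 286.

m = 286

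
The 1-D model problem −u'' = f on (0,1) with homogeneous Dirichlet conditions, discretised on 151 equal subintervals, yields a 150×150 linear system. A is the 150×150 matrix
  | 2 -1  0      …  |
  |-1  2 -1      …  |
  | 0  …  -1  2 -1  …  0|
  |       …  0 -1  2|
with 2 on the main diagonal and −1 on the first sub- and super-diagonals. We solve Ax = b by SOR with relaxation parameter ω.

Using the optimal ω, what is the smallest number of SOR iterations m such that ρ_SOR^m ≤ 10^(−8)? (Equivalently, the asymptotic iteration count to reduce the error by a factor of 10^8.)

m = 443

n=150: λ(B_J) = 1 − λ(A)/2 = cos(kπ/151); k=1 gives ρ_J = 0.9997836.
1 − cos²(π/151) = sin²(π/151) ⇒ √(1−ρ_J²) = sin(π/151) = 0.0208037.
So ω* = 2/1.0208037 = 1.9592405 (Young).
and ρ(B_{ω*}) = 1.9592405 − 1 = 0.9592405.
Need (0.9592405)^m ≤ 10^(−8): m ≥ 8·ln10/|ln 0.9592405| = 18.4207/0.0416135 = 442.662 ⇒ m = 443.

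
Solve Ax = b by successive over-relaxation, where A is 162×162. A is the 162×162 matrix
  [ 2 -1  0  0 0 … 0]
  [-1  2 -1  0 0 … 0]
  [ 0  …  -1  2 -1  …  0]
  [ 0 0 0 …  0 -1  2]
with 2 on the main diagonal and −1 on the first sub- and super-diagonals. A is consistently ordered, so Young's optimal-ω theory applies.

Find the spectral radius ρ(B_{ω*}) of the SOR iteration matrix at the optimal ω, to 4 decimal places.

n=162: λ(B_J) = 1 − λ(A)/2 = cos(kπ/163); k=1 gives ρ_J = 0.9998.
√(1 − cos²(π/163)) = sin(π/163) ≈ 0.01927.
[ω*] 2 ÷ (1 + 0.01927) = 2 ÷ 1.01927 = 1.9622.
[ρ_SOR] ω* − 1 = 0.9622.

ρ_SOR = 0.9622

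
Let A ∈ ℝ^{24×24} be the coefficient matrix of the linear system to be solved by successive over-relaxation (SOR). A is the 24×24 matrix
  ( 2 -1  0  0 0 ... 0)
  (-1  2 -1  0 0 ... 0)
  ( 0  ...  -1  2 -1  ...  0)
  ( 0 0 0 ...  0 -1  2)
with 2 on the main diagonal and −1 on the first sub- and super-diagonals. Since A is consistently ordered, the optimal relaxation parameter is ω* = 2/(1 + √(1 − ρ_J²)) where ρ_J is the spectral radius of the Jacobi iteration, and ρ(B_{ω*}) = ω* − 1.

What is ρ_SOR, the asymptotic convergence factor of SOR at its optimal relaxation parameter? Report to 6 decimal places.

½·tridiag(1,0,1) at n=24: λ_k = cos(kπ/25); max |λ| at k=1 ⇒ ρ_J = cos(π/25) ≈ 0.992115.
√(1−ρ_J²) = |sin(π/25)| = 0.1253332
So ω* = 2/1.1253332 = 1.777251 (Young).
ρ_SOR = ω* − 1 = 1.777251 − 1 = 0.777251.

ρ_SOR = 0.777251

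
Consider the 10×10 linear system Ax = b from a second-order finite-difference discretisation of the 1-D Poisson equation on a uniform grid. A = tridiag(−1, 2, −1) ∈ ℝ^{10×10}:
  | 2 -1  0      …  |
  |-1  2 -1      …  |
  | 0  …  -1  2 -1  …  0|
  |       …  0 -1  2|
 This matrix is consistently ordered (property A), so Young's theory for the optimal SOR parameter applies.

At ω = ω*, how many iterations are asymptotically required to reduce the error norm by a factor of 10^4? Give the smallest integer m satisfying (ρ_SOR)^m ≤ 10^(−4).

m = 16

B_J for the 10×10 system has eigenvalues cos(kπ/11); ρ_J = cos(π/11) = 0.9594930.
root = sin(π/11) = 0.2817326  (since 1−cos² = sin²).
ω* = 2/(1+0.2817326) = 1.5603879
At ω = 1.5603879 every |λ(B_ω)| = ω−1, so ρ_SOR = 0.5603879.
ρ_SOR^m ≤ 10^(−4) ⇔ m ≥ 4·ln10/(−ln 0.5603879) = 9.21034/0.579126 = 15.904; m = ⌈15.904⌉ = 16.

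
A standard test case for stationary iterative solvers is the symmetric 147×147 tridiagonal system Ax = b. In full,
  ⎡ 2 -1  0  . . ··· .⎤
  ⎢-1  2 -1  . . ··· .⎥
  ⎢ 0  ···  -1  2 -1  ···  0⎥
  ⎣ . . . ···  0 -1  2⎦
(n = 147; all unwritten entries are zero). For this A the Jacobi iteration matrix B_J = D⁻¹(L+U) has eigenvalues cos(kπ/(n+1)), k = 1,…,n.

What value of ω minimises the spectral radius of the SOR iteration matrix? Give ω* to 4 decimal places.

ω* = 1.9584

With n=147, ρ(Jacobi) = cos(π/148) = 0.9998.
√(1−ρ_J²) simplifies to sin(π/148) = 0.02123.
Young: ω* = 2/(1+√(1−ρ_J²)) = 2/(1+0.02123) = 2/1.02123 = 1.9584.
Hence ρ(B_{ω*}) = 1.9584 − 1 = 0.9584.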